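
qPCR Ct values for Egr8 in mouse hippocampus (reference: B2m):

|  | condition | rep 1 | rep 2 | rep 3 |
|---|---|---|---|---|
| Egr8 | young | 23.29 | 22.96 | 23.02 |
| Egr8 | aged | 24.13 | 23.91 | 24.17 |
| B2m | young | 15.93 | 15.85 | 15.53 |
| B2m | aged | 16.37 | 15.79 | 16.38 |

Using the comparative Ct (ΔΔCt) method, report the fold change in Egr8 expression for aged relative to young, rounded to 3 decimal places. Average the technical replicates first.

0.674

Mean Ct: Egr8 young 23.090; Egr8 aged 24.070; B2m young 15.770; B2m aged 16.180
ΔCt(young) = 23.090 − 15.770 = 7.320
ΔCt(aged) = 24.070 − 16.180 = 7.890
ΔΔCt = 7.890 − 7.320 = 0.570
Fold change = 2^(−0.570) = 0.6736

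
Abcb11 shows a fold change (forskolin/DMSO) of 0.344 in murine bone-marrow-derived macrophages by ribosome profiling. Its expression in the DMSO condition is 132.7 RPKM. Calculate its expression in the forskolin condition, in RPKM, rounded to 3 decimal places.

45.649

forskolin expression = 132.7 × 0.344 = 45.649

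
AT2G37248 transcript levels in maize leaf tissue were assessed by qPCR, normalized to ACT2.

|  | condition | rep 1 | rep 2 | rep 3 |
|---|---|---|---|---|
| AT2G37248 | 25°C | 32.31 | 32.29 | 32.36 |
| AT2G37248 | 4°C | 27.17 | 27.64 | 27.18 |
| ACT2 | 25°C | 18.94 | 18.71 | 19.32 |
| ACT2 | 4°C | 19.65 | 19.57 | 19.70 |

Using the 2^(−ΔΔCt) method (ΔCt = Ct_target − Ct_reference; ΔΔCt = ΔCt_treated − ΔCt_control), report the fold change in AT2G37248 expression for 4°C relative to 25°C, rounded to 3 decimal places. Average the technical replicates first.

49.867

Mean Ct: AT2G37248 25°C 32.320; AT2G37248 4°C 27.330; ACT2 25°C 18.990; ACT2 4°C 19.640
ΔCt(25°C) = 32.320 − 18.990 = 13.330
ΔCt(4°C) = 27.330 − 19.640 = 7.690
ΔΔCt = 7.690 − 13.330 = -5.640
Fold change = 2^(−(-5.640)) = 2^5.640 = 49.8665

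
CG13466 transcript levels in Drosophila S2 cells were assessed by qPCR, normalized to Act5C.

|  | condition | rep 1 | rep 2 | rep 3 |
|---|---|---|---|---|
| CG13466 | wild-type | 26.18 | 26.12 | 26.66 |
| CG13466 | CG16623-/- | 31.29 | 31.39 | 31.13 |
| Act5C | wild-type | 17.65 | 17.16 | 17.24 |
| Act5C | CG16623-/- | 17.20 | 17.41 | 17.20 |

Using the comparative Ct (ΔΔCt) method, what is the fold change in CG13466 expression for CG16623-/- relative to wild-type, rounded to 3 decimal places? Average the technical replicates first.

Mean Ct: CG13466 wild-type 26.320; CG13466 CG16623-/- 31.270; Act5C wild-type 17.350; Act5C CG16623-/- 17.270
ΔCt(wild-type) = 26.320 − 17.350 = 8.970
ΔCt(CG16623-/-) = 31.270 − 17.270 = 14.000
ΔΔCt = 14.000 − 8.970 = 5.030
Fold change = 2^(−5.030) = 0.0306

0.031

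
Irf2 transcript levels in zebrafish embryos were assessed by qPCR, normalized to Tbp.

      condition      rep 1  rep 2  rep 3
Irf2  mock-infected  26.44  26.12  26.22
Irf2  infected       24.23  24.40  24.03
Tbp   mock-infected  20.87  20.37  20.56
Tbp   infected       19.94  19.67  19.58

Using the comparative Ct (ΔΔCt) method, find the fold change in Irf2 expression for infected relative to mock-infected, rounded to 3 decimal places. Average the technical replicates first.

2.250

Mean Ct: Irf2 mock-infected 26.260; Irf2 infected 24.220; Tbp mock-infected 20.600; Tbp infected 19.730
ΔCt(mock-infected) = 26.260 − 20.600 = 5.660
ΔCt(infected) = 24.220 − 19.730 = 4.490
ΔΔCt = 4.490 − 5.660 = -1.170
Fold change = 2^(−(-1.170)) = 2^1.170 = 2.2501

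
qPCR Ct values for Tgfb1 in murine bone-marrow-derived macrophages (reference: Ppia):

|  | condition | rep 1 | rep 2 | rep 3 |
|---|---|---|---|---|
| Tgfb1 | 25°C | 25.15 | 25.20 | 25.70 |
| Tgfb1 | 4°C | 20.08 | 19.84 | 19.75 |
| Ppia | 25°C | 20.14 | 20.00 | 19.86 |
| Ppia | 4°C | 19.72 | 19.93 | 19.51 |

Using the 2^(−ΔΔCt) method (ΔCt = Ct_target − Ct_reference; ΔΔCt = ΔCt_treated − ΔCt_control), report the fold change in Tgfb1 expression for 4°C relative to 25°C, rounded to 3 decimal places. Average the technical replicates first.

36.252

Mean Ct: Tgfb1 25°C 25.350; Tgfb1 4°C 19.890; Ppia 25°C 20.000; Ppia 4°C 19.720
ΔCt(25°C) = 25.350 − 20.000 = 5.350
ΔCt(4°C) = 19.890 − 19.720 = 0.170
ΔΔCt = 0.170 − 5.350 = -5.180
Fold change = 2^(−(-5.180)) = 2^5.180 = 36.2523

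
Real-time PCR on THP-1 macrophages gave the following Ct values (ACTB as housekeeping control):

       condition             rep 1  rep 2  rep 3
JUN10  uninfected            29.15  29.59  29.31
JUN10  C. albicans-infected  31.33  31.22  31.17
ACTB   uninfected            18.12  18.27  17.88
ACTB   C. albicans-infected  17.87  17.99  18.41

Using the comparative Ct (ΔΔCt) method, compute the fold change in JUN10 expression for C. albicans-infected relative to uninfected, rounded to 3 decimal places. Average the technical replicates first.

Mean Ct: JUN10 uninfected 29.350; JUN10 C. albicans-infected 31.240; ACTB uninfected 18.090; ACTB C. albicans-infected 18.090
ΔCt(uninfected) = 29.350 − 18.090 = 11.260
ΔCt(C. albicans-infected) = 31.240 − 18.090 = 13.150
ΔΔCt = 13.150 − 11.260 = 1.890
Fold change = 2^(−1.890) = 0.2698

0.270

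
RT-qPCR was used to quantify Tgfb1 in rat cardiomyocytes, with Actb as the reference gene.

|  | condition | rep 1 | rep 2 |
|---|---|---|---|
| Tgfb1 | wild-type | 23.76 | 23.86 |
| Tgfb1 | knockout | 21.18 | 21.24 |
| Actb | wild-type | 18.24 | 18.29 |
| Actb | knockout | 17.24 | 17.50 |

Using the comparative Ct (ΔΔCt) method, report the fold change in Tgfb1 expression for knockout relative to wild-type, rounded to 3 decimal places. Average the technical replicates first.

Mean Ct: Tgfb1 wild-type 23.810; Tgfb1 knockout 21.210; Actb wild-type 18.265; Actb knockout 17.370
ΔCt(wild-type) = 23.810 − 18.265 = 5.545
ΔCt(knockout) = 21.210 − 17.370 = 3.840
ΔΔCt = 3.840 − 5.545 = -1.705
Fold change = 2^(−(-1.705)) = 2^1.705 = 3.2603

3.260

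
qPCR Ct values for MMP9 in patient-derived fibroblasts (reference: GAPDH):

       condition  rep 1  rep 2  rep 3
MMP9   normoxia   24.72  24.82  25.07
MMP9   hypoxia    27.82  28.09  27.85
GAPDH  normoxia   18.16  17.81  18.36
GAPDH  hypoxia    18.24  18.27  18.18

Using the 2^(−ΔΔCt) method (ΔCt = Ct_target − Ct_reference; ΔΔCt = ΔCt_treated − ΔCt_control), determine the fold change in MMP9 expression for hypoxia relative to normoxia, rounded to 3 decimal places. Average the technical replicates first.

0.131

Mean Ct: MMP9 normoxia 24.870; MMP9 hypoxia 27.920; GAPDH normoxia 18.110; GAPDH hypoxia 18.230
ΔCt(normoxia) = 24.870 − 18.110 = 6.760
ΔCt(hypoxia) = 27.920 − 18.230 = 9.690
ΔΔCt = 9.690 − 6.760 = 2.930
Fold change = 2^(−2.930) = 0.1312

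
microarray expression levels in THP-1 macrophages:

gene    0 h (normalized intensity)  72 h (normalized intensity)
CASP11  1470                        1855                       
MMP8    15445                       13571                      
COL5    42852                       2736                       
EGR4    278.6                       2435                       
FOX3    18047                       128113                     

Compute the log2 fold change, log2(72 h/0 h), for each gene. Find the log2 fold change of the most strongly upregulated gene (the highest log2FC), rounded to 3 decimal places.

log2(1855/1470) = 0.336  (CASP11)
log2(13571/15445) = -0.187  (MMP8)
log2(2736/42852) = -3.969  (COL5)
log2(2435/278.6) = 3.128  (EGR4)
log2(128113/18047) = 2.828  (FOX3)
EGR4 is most strongly upregulated.

3.128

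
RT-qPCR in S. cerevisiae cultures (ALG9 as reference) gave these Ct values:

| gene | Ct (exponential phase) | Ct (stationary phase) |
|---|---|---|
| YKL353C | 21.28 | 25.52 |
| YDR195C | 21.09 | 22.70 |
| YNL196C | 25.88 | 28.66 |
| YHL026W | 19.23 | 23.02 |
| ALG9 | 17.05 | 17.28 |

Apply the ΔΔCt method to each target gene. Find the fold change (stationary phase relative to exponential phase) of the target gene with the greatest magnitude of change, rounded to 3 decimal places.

0.062

YKL353C: ΔΔCt = (25.52−17.28) − (21.28−17.05) = 8.24 − 4.23 = 4.01; fold change = 2^-4.01 = 0.062
YDR195C: ΔΔCt = (22.70−17.28) − (21.09−17.05) = 5.42 − 4.04 = 1.38; fold change = 2^-1.38 = 0.384
YNL196C: ΔΔCt = (28.66−17.28) − (25.88−17.05) = 11.38 − 8.83 = 2.55; fold change = 2^-2.55 = 0.171
YHL026W: ΔΔCt = (23.02−17.28) − (19.23−17.05) = 5.74 − 2.18 = 3.56; fold change = 2^-3.56 = 0.085
YKL353C has the largest |ΔΔCt| = 4.01.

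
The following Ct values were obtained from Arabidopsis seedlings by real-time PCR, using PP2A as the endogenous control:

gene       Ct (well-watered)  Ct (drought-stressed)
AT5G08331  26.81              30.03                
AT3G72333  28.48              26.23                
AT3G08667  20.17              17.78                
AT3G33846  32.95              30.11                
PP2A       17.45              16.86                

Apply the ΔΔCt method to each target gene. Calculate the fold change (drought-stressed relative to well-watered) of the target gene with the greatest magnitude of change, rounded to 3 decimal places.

AT5G08331: ΔΔCt = (30.03−16.86) − (26.81−17.45) = 13.17 − 9.36 = 3.81; fold change = 2^-3.81 = 0.071
AT3G72333: ΔΔCt = (26.23−16.86) − (28.48−17.45) = 9.37 − 11.03 = -1.66; fold change = 2^1.66 = 3.160
AT3G08667: ΔΔCt = (17.78−16.86) − (20.17−17.45) = 0.92 − 2.72 = -1.80; fold change = 2^1.80 = 3.482
AT3G33846: ΔΔCt = (30.11−16.86) − (32.95−17.45) = 13.25 − 15.50 = -2.25; fold change = 2^2.25 = 4.757
AT5G08331 has the largest |ΔΔCt| = 3.81.

0.071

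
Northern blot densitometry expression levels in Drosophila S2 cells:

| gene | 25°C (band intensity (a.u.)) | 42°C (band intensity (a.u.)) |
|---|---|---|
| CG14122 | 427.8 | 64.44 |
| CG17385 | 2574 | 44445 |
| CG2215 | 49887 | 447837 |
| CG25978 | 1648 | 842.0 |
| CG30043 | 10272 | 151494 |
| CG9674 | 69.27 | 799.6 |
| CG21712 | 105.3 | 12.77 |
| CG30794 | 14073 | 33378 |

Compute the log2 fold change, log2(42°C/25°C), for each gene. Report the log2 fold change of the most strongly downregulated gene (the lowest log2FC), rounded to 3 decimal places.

-3.044

log2(64.44/427.8) = -2.731  (CG14122)
log2(44445/2574) = 4.110  (CG17385)
log2(447837/49887) = 3.166  (CG2215)
log2(842.0/1648) = -0.969  (CG25978)
log2(151494/10272) = 3.882  (CG30043)
log2(799.6/69.27) = 3.529  (CG9674)
log2(12.77/105.3) = -3.044  (CG21712)
log2(33378/14073) = 1.246  (CG30794)
CG21712 is most strongly downregulated.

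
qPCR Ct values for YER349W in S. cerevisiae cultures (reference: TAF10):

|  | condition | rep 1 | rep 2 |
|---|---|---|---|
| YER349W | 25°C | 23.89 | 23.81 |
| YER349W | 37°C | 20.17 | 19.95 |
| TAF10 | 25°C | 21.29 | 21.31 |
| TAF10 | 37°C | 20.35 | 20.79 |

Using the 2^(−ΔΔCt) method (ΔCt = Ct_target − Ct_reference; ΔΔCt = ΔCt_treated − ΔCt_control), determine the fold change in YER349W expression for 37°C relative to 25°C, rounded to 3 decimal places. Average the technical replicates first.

Mean Ct: YER349W 25°C 23.850; YER349W 37°C 20.060; TAF10 25°C 21.300; TAF10 37°C 20.570
ΔCt(25°C) = 23.850 − 21.300 = 2.550
ΔCt(37°C) = 20.060 − 20.570 = -0.510
ΔΔCt = -0.510 − 2.550 = -3.060
Fold change = 2^(−(-3.060)) = 2^3.060 = 8.3397

8.340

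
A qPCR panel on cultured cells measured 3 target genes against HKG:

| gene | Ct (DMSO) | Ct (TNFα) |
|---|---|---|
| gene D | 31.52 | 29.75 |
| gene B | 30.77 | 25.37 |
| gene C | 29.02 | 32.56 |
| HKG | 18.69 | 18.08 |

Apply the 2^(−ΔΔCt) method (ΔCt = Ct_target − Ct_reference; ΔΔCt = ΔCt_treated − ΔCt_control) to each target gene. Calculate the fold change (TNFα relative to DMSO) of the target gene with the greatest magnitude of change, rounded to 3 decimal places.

27.665

gene D: ΔΔCt = (29.75−18.08) − (31.52−18.69) = 11.67 − 12.83 = -1.16; fold change = 2^1.16 = 2.235
gene B: ΔΔCt = (25.37−18.08) − (30.77−18.69) = 7.29 − 12.08 = -4.79; fold change = 2^4.79 = 27.665
gene C: ΔΔCt = (32.56−18.08) − (29.02−18.69) = 14.48 − 10.33 = 4.15; fold change = 2^-4.15 = 0.056
gene B has the largest |ΔΔCt| = 4.79.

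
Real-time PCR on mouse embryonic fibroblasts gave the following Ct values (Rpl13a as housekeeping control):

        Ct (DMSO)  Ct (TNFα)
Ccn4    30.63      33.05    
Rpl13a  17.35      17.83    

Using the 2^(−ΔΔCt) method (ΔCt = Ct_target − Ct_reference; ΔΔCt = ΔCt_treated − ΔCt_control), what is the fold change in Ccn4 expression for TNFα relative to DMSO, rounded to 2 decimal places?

0.26

ΔCt(DMSO) = 30.630 − 17.350 = 13.280
ΔCt(TNFα) = 33.050 − 17.830 = 15.220
ΔΔCt = 15.220 − 13.280 = 1.940
Fold change = 2^(−1.940) = 0.261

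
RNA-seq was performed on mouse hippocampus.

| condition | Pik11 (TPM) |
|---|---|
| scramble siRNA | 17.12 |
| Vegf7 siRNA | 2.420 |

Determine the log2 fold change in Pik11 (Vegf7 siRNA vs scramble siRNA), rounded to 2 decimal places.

Fold change = 2.420 / 17.12 = 0.1414
log2(0.1414) = -2.823

-2.82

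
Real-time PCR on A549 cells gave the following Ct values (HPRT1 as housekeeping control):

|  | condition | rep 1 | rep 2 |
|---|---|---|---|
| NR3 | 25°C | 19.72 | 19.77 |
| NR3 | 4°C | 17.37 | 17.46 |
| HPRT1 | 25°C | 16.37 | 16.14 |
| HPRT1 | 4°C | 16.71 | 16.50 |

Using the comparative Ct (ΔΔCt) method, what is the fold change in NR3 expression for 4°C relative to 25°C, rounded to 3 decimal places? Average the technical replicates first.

6.409

Mean Ct: NR3 25°C 19.745; NR3 4°C 17.415; HPRT1 25°C 16.255; HPRT1 4°C 16.605
ΔCt(25°C) = 19.745 − 16.255 = 3.490
ΔCt(4°C) = 17.415 − 16.605 = 0.810
ΔΔCt = 0.810 − 3.490 = -2.680
Fold change = 2^(−(-2.680)) = 2^2.680 = 6.4086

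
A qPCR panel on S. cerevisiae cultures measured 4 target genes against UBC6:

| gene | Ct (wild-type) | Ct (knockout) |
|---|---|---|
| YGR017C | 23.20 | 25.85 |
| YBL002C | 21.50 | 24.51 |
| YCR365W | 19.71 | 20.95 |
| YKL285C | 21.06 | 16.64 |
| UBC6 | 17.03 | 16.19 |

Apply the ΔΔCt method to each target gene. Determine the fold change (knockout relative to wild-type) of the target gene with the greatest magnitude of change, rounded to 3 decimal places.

0.069

YGR017C: ΔΔCt = (25.85−16.19) − (23.20−17.03) = 9.66 − 6.17 = 3.49; fold change = 2^-3.49 = 0.089
YBL002C: ΔΔCt = (24.51−16.19) − (21.50−17.03) = 8.32 − 4.47 = 3.85; fold change = 2^-3.85 = 0.069
YCR365W: ΔΔCt = (20.95−16.19) − (19.71−17.03) = 4.76 − 2.68 = 2.08; fold change = 2^-2.08 = 0.237
YKL285C: ΔΔCt = (16.64−16.19) − (21.06−17.03) = 0.45 − 4.03 = -3.58; fold change = 2^3.58 = 11.959
YBL002C has the largest |ΔΔCt| = 3.85.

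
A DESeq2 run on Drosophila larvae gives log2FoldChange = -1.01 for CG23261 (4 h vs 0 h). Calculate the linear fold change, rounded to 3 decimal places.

Fold change = 2^(-1.01) = 0.4965
That is, CG23261 drops to 49.7% of the 0 h level.

0.497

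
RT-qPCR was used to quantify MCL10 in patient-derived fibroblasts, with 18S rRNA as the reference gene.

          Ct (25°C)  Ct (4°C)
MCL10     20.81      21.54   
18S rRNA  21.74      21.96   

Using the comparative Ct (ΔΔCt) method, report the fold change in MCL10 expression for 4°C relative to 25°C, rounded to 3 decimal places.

0.702

ΔCt(25°C) = 20.810 − 21.740 = -0.930
ΔCt(4°C) = 21.540 − 21.960 = -0.420
ΔΔCt = -0.420 − (-0.930) = 0.510
Fold change = 2^(−0.510) = 0.7022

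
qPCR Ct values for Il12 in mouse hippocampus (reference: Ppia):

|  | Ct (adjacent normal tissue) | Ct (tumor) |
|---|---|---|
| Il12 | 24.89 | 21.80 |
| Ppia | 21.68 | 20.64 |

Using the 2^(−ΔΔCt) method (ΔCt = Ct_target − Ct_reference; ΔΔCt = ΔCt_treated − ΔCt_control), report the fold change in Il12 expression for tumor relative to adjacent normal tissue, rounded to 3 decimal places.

ΔCt(adjacent normal tissue) = 24.890 − 21.680 = 3.210
ΔCt(tumor) = 21.800 − 20.640 = 1.160
ΔΔCt = 1.160 − 3.210 = -2.050
Fold change = 2^(−(-2.050)) = 2^2.050 = 4.1411

4.141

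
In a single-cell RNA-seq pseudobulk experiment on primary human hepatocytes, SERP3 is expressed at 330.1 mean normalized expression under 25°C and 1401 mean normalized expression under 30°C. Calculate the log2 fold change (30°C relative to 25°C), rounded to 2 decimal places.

Fold change = 1401 / 330.1 = 4.2442
log2(4.2442) = 2.085

2.09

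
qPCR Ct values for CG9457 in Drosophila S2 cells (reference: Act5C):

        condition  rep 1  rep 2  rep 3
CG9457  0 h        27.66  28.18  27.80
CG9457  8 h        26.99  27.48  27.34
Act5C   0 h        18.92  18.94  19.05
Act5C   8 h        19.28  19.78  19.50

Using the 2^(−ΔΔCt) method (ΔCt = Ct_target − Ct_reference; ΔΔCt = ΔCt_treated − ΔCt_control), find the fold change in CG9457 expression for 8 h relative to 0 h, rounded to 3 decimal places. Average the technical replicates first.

Mean Ct: CG9457 0 h 27.880; CG9457 8 h 27.270; Act5C 0 h 18.970; Act5C 8 h 19.520
ΔCt(0 h) = 27.880 − 18.970 = 8.910
ΔCt(8 h) = 27.270 − 19.520 = 7.750
ΔΔCt = 7.750 − 8.910 = -1.160
Fold change = 2^(−(-1.160)) = 2^1.160 = 2.2346

2.235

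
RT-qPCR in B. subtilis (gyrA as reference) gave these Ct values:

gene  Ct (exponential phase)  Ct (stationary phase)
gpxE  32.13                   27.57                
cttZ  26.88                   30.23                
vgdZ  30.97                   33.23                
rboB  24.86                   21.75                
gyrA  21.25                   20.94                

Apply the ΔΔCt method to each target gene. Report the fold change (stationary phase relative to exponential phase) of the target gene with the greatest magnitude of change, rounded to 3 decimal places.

19.027

gpxE: ΔΔCt = (27.57−20.94) − (32.13−21.25) = 6.63 − 10.88 = -4.25; fold change = 2^4.25 = 19.027
cttZ: ΔΔCt = (30.23−20.94) − (26.88−21.25) = 9.29 − 5.63 = 3.66; fold change = 2^-3.66 = 0.079
vgdZ: ΔΔCt = (33.23−20.94) − (30.97−21.25) = 12.29 − 9.72 = 2.57; fold change = 2^-2.57 = 0.168
rboB: ΔΔCt = (21.75−20.94) − (24.86−21.25) = 0.81 − 3.61 = -2.80; fold change = 2^2.80 = 6.964
gpxE has the largest |ΔΔCt| = 4.25.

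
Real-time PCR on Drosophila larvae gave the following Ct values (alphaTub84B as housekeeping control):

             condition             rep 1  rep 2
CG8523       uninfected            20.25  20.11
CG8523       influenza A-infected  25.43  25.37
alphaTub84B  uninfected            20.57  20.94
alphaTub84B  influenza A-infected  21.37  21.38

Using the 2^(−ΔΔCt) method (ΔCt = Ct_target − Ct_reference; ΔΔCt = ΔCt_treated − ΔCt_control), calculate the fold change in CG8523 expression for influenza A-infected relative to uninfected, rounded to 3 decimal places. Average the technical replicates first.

0.041

Mean Ct: CG8523 uninfected 20.180; CG8523 influenza A-infected 25.400; alphaTub84B uninfected 20.755; alphaTub84B influenza A-infected 21.375
ΔCt(uninfected) = 20.180 − 20.755 = -0.575
ΔCt(influenza A-infected) = 25.400 − 21.375 = 4.025
ΔΔCt = 4.025 − (-0.575) = 4.600
Fold change = 2^(−4.600) = 0.0412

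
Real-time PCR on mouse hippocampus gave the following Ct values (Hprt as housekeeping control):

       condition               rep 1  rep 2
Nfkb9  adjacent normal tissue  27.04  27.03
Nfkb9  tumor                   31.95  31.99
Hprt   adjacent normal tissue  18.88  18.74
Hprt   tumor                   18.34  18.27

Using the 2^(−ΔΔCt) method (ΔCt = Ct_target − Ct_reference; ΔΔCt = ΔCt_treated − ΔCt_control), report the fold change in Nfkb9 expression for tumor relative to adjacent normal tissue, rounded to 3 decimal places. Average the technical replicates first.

Mean Ct: Nfkb9 adjacent normal tissue 27.035; Nfkb9 tumor 31.970; Hprt adjacent normal tissue 18.810; Hprt tumor 18.305
ΔCt(adjacent normal tissue) = 27.035 − 18.810 = 8.225
ΔCt(tumor) = 31.970 − 18.305 = 13.665
ΔΔCt = 13.665 − 8.225 = 5.440
Fold change = 2^(−5.440) = 0.0230

0.023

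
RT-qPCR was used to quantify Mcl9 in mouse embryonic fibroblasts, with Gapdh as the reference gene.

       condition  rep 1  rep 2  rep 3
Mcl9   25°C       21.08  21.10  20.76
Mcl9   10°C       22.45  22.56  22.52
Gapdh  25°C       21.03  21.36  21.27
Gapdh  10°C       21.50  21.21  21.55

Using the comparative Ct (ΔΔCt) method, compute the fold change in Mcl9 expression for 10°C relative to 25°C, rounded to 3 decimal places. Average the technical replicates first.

Mean Ct: Mcl9 25°C 20.980; Mcl9 10°C 22.510; Gapdh 25°C 21.220; Gapdh 10°C 21.420
ΔCt(25°C) = 20.980 − 21.220 = -0.240
ΔCt(10°C) = 22.510 − 21.420 = 1.090
ΔΔCt = 1.090 − (-0.240) = 1.330
Fold change = 2^(−1.330) = 0.3978

0.398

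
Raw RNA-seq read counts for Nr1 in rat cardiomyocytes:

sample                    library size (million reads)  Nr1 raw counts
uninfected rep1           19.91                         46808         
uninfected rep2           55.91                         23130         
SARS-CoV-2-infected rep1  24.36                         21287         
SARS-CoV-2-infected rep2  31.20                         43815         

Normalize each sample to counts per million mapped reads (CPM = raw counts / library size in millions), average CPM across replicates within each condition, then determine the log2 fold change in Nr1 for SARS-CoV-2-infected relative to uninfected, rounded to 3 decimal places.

CPM(uninfected rep1) = 46808 / 19.91 = 2350.9794
CPM(uninfected rep2) = 23130 / 55.91 = 413.7006
CPM(SARS-CoV-2-infected rep1) = 21287 / 24.36 = 873.8506
CPM(SARS-CoV-2-infected rep2) = 43815 / 31.20 = 1404.3269
mean CPM(uninfected) = 1382.3400; mean CPM(SARS-CoV-2-infected) = 1139.0887
Fold change = 1139.0887 / 1382.3400 = 0.82403
log2(0.82403) = -0.2792

-0.279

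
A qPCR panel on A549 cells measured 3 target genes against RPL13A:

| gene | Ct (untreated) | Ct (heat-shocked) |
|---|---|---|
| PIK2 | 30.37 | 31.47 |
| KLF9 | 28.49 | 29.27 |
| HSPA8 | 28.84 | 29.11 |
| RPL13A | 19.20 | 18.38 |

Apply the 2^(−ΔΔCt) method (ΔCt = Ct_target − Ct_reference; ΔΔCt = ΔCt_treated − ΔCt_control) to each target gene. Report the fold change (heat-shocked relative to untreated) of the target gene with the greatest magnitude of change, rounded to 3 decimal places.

PIK2: ΔΔCt = (31.47−18.38) − (30.37−19.20) = 13.09 − 11.17 = 1.92; fold change = 2^-1.92 = 0.264
KLF9: ΔΔCt = (29.27−18.38) − (28.49−19.20) = 10.89 − 9.29 = 1.60; fold change = 2^-1.60 = 0.330
HSPA8: ΔΔCt = (29.11−18.38) − (28.84−19.20) = 10.73 − 9.64 = 1.09; fold change = 2^-1.09 = 0.470
PIK2 has the largest |ΔΔCt| = 1.92.

0.264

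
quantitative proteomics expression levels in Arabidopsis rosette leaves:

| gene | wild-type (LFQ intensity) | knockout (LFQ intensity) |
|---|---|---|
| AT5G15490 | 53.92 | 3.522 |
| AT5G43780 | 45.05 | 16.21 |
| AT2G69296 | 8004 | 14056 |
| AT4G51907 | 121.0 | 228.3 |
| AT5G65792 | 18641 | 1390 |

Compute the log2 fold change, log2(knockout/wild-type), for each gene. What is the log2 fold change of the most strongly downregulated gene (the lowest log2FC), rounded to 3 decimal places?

-3.936

log2(3.522/53.92) = -3.936  (AT5G15490)
log2(16.21/45.05) = -1.475  (AT5G43780)
log2(14056/8004) = 0.812  (AT2G69296)
log2(228.3/121.0) = 0.916  (AT4G51907)
log2(1390/18641) = -3.745  (AT5G65792)
AT5G15490 is most strongly downregulated.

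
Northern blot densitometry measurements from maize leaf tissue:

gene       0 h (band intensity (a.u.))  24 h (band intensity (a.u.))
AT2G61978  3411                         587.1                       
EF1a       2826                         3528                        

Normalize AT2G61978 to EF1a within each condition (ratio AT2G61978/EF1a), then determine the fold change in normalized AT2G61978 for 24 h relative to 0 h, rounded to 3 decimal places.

0.138

AT2G61978/EF1a (0 h) = 3411 / 2826 = 1.207
AT2G61978/EF1a (24 h) = 587.1 / 3528 = 0.16641
Fold change = 0.16641 / 1.207 = 0.1379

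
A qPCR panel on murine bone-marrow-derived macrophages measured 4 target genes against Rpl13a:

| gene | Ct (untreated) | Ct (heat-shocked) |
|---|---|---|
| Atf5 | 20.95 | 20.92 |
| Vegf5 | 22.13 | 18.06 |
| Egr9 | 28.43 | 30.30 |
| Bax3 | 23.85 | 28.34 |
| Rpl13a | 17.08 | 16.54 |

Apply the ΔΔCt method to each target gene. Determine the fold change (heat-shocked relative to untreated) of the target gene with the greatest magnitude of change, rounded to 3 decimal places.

Atf5: ΔΔCt = (20.92−16.54) − (20.95−17.08) = 4.38 − 3.87 = 0.51; fold change = 2^-0.51 = 0.702
Vegf5: ΔΔCt = (18.06−16.54) − (22.13−17.08) = 1.52 − 5.05 = -3.53; fold change = 2^3.53 = 11.551
Egr9: ΔΔCt = (30.30−16.54) − (28.43−17.08) = 13.76 − 11.35 = 2.41; fold change = 2^-2.41 = 0.188
Bax3: ΔΔCt = (28.34−16.54) − (23.85−17.08) = 11.80 − 6.77 = 5.03; fold change = 2^-5.03 = 0.031
Bax3 has the largest |ΔΔCt| = 5.03.

0.031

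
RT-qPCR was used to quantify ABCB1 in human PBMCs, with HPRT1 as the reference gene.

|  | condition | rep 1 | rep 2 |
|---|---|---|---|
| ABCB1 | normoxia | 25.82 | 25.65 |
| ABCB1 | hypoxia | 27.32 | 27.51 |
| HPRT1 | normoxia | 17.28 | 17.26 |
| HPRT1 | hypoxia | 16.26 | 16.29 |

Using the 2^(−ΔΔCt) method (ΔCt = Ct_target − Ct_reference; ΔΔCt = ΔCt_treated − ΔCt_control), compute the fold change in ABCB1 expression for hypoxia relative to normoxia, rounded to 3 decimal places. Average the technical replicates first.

0.157

Mean Ct: ABCB1 normoxia 25.735; ABCB1 hypoxia 27.415; HPRT1 normoxia 17.270; HPRT1 hypoxia 16.275
ΔCt(normoxia) = 25.735 − 17.270 = 8.465
ΔCt(hypoxia) = 27.415 − 16.275 = 11.140
ΔΔCt = 11.140 − 8.465 = 2.675
Fold change = 2^(−2.675) = 0.1566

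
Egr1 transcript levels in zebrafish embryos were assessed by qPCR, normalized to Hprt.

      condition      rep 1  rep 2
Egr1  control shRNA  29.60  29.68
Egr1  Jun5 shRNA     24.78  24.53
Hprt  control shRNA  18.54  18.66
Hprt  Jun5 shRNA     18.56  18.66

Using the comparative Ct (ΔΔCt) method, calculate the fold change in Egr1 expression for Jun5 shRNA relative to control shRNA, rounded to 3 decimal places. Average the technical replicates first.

31.889

Mean Ct: Egr1 control shRNA 29.640; Egr1 Jun5 shRNA 24.655; Hprt control shRNA 18.600; Hprt Jun5 shRNA 18.610
ΔCt(control shRNA) = 29.640 − 18.600 = 11.040
ΔCt(Jun5 shRNA) = 24.655 − 18.610 = 6.045
ΔΔCt = 6.045 − 11.040 = -4.995
Fold change = 2^(−(-4.995)) = 2^4.995 = 31.8893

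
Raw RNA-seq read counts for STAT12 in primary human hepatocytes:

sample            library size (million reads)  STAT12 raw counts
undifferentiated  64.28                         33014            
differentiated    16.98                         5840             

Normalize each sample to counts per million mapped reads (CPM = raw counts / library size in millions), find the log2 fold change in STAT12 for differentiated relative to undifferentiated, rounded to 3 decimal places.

CPM(undifferentiated) = 33014 / 64.28 = 513.5968
CPM(differentiated) = 5840 / 16.98 = 343.9340
Fold change = 343.9340 / 513.5968 = 0.66966
log2(0.66966) = -0.5785

-0.579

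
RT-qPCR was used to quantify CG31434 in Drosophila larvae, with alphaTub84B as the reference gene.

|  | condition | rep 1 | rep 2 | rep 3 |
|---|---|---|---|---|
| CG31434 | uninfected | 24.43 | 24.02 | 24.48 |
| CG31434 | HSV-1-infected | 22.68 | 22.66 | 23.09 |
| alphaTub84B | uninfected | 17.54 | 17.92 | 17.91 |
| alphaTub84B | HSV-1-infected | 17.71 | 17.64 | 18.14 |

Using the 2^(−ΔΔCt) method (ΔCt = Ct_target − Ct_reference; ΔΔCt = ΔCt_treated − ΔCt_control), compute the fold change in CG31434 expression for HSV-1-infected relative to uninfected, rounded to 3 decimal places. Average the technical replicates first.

2.908

Mean Ct: CG31434 uninfected 24.310; CG31434 HSV-1-infected 22.810; alphaTub84B uninfected 17.790; alphaTub84B HSV-1-infected 17.830
ΔCt(uninfected) = 24.310 − 17.790 = 6.520
ΔCt(HSV-1-infected) = 22.810 − 17.830 = 4.980
ΔΔCt = 4.980 − 6.520 = -1.540
Fold change = 2^(−(-1.540)) = 2^1.540 = 2.9079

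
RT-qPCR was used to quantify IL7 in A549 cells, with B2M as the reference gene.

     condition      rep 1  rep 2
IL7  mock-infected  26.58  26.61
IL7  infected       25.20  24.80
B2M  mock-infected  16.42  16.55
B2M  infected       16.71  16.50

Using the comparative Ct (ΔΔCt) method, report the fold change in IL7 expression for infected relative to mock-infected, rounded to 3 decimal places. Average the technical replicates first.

3.283

Mean Ct: IL7 mock-infected 26.595; IL7 infected 25.000; B2M mock-infected 16.485; B2M infected 16.605
ΔCt(mock-infected) = 26.595 − 16.485 = 10.110
ΔCt(infected) = 25.000 − 16.605 = 8.395
ΔΔCt = 8.395 − 10.110 = -1.715
Fold change = 2^(−(-1.715)) = 2^1.715 = 3.2830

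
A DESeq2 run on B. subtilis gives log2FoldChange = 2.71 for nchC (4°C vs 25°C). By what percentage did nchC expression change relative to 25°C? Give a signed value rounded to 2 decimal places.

554.32%

Fold change = 2^(2.71) = 6.5432
Percent change = (FC − 1) × 100% = (6.5432 − 1) × 100 = 554.32%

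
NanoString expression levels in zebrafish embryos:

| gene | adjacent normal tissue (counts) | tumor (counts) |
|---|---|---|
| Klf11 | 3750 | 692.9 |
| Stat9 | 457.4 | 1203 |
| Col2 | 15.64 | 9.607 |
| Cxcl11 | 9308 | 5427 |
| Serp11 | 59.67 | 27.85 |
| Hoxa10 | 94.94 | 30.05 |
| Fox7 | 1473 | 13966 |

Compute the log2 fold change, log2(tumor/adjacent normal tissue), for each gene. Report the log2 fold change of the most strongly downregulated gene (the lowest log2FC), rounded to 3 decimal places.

-2.436

log2(692.9/3750) = -2.436  (Klf11)
log2(1203/457.4) = 1.395  (Stat9)
log2(9.607/15.64) = -0.703  (Col2)
log2(5427/9308) = -0.778  (Cxcl11)
log2(27.85/59.67) = -1.099  (Serp11)
log2(30.05/94.94) = -1.660  (Hoxa10)
log2(13966/1473) = 3.245  (Fox7)
Klf11 is most strongly downregulated.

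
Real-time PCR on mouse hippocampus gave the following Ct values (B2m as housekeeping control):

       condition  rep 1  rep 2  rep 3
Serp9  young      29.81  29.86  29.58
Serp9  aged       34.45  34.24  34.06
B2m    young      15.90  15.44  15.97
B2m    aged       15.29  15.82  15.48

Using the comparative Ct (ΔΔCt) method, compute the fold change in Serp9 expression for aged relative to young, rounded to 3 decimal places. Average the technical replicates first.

Mean Ct: Serp9 young 29.750; Serp9 aged 34.250; B2m young 15.770; B2m aged 15.530
ΔCt(young) = 29.750 − 15.770 = 13.980
ΔCt(aged) = 34.250 − 15.530 = 18.720
ΔΔCt = 18.720 − 13.980 = 4.740
Fold change = 2^(−4.740) = 0.0374

0.037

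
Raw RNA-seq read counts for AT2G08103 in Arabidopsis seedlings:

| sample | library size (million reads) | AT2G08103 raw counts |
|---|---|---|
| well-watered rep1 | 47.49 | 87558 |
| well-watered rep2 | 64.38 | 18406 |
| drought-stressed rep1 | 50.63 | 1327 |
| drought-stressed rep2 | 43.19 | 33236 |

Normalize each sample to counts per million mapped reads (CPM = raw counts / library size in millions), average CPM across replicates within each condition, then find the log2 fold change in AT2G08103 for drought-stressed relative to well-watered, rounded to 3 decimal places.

CPM(well-watered rep1) = 87558 / 47.49 = 1843.7145
CPM(well-watered rep2) = 18406 / 64.38 = 285.8962
CPM(drought-stressed rep1) = 1327 / 50.63 = 26.2098
CPM(drought-stressed rep2) = 33236 / 43.19 = 769.5300
mean CPM(well-watered) = 1064.8054; mean CPM(drought-stressed) = 397.8699
Fold change = 397.8699 / 1064.8054 = 0.37366
log2(0.37366) = -1.4202

-1.420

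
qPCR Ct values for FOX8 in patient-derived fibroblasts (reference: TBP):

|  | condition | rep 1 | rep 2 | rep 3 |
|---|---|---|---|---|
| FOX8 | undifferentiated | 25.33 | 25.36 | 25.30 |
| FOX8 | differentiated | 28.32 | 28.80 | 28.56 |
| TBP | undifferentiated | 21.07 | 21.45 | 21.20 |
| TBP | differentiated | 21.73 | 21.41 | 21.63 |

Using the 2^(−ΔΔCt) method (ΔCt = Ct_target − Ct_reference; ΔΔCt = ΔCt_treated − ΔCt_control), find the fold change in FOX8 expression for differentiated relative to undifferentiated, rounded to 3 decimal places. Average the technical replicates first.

0.136

Mean Ct: FOX8 undifferentiated 25.330; FOX8 differentiated 28.560; TBP undifferentiated 21.240; TBP differentiated 21.590
ΔCt(undifferentiated) = 25.330 − 21.240 = 4.090
ΔCt(differentiated) = 28.560 − 21.590 = 6.970
ΔΔCt = 6.970 − 4.090 = 2.880
Fold change = 2^(−2.880) = 0.1358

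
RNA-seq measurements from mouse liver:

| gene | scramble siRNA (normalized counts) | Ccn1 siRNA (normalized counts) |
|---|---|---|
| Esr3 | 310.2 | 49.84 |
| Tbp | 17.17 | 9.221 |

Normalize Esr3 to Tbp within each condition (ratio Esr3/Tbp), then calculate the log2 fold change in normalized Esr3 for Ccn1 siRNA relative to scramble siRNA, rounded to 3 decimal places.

-1.741

Esr3/Tbp (scramble siRNA) = 310.2 / 17.17 = 18.066
Esr3/Tbp (Ccn1 siRNA) = 49.84 / 9.221 = 5.4051
Fold change = 5.4051 / 18.066 = 0.2992
log2(0.2992) = -1.7409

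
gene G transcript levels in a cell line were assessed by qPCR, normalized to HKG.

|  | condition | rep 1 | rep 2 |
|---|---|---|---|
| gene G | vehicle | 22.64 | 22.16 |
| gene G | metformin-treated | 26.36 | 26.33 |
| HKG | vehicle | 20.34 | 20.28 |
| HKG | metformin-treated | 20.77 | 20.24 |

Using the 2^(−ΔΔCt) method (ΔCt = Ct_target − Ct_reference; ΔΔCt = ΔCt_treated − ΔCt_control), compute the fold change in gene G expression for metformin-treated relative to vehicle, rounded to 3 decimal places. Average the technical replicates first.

Mean Ct: gene G vehicle 22.400; gene G metformin-treated 26.345; HKG vehicle 20.310; HKG metformin-treated 20.505
ΔCt(vehicle) = 22.400 − 20.310 = 2.090
ΔCt(metformin-treated) = 26.345 − 20.505 = 5.840
ΔΔCt = 5.840 − 2.090 = 3.750
Fold change = 2^(−3.750) = 0.0743

0.074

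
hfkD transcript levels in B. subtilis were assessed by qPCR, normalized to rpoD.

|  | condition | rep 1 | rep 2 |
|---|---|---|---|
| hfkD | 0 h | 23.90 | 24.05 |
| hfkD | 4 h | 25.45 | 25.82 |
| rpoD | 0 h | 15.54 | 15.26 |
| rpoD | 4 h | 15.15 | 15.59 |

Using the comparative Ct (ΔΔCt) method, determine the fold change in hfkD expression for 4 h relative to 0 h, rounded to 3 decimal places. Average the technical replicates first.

0.310

Mean Ct: hfkD 0 h 23.975; hfkD 4 h 25.635; rpoD 0 h 15.400; rpoD 4 h 15.370
ΔCt(0 h) = 23.975 − 15.400 = 8.575
ΔCt(4 h) = 25.635 − 15.370 = 10.265
ΔΔCt = 10.265 − 8.575 = 1.690
Fold change = 2^(−1.690) = 0.3099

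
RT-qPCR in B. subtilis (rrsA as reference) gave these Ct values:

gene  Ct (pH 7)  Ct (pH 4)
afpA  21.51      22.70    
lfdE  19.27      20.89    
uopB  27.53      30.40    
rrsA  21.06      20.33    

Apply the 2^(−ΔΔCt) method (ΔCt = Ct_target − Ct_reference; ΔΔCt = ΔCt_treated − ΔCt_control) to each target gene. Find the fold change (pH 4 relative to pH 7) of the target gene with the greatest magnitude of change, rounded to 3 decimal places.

0.082

afpA: ΔΔCt = (22.70−20.33) − (21.51−21.06) = 2.37 − 0.45 = 1.92; fold change = 2^-1.92 = 0.264
lfdE: ΔΔCt = (20.89−20.33) − (19.27−21.06) = 0.56 − (-1.79) = 2.35; fold change = 2^-2.35 = 0.196
uopB: ΔΔCt = (30.40−20.33) − (27.53−21.06) = 10.07 − 6.47 = 3.60; fold change = 2^-3.60 = 0.082
uopB has the largest |ΔΔCt| = 3.60.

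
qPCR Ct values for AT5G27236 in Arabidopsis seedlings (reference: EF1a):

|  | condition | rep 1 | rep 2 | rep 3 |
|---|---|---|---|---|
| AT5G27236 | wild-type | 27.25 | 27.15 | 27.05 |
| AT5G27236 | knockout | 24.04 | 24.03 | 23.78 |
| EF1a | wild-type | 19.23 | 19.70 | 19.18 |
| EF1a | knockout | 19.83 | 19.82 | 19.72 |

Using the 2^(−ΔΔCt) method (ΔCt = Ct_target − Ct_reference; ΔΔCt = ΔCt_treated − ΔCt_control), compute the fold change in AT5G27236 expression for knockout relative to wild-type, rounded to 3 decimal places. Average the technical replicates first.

12.295

Mean Ct: AT5G27236 wild-type 27.150; AT5G27236 knockout 23.950; EF1a wild-type 19.370; EF1a knockout 19.790
ΔCt(wild-type) = 27.150 − 19.370 = 7.780
ΔCt(knockout) = 23.950 − 19.790 = 4.160
ΔΔCt = 4.160 − 7.780 = -3.620
Fold change = 2^(−(-3.620)) = 2^3.620 = 12.2950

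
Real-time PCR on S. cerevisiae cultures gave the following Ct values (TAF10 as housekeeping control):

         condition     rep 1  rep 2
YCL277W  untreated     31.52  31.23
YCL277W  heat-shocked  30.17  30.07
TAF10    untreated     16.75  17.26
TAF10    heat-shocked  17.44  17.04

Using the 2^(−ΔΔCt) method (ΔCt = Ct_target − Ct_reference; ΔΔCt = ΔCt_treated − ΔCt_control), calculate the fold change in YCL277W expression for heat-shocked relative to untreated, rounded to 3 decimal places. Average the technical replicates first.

Mean Ct: YCL277W untreated 31.375; YCL277W heat-shocked 30.120; TAF10 untreated 17.005; TAF10 heat-shocked 17.240
ΔCt(untreated) = 31.375 − 17.005 = 14.370
ΔCt(heat-shocked) = 30.120 − 17.240 = 12.880
ΔΔCt = 12.880 − 14.370 = -1.490
Fold change = 2^(−(-1.490)) = 2^1.490 = 2.8089

2.809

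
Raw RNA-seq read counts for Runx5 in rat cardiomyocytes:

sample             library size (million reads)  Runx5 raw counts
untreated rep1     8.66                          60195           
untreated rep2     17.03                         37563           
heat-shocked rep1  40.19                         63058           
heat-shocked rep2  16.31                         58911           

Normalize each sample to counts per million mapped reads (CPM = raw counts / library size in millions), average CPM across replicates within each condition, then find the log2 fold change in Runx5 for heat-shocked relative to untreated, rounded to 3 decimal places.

-0.822

CPM(untreated rep1) = 60195 / 8.66 = 6950.9238
CPM(untreated rep2) = 37563 / 17.03 = 2205.6958
CPM(heat-shocked rep1) = 63058 / 40.19 = 1568.9973
CPM(heat-shocked rep2) = 58911 / 16.31 = 3611.9559
mean CPM(untreated) = 4578.3098; mean CPM(heat-shocked) = 2590.4766
Fold change = 2590.4766 / 4578.3098 = 0.56582
log2(0.56582) = -0.8216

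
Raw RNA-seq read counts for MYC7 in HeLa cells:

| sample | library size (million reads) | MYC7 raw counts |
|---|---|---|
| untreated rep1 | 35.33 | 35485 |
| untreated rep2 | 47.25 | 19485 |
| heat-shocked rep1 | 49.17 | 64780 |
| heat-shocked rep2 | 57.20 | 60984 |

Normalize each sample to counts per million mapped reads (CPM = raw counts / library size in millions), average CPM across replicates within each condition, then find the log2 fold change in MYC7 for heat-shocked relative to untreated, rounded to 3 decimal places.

0.751

CPM(untreated rep1) = 35485 / 35.33 = 1004.3872
CPM(untreated rep2) = 19485 / 47.25 = 412.3810
CPM(heat-shocked rep1) = 64780 / 49.17 = 1317.4700
CPM(heat-shocked rep2) = 60984 / 57.20 = 1066.1538
mean CPM(untreated) = 708.3841; mean CPM(heat-shocked) = 1191.8119
Fold change = 1191.8119 / 708.3841 = 1.68244
log2(1.68244) = 0.7506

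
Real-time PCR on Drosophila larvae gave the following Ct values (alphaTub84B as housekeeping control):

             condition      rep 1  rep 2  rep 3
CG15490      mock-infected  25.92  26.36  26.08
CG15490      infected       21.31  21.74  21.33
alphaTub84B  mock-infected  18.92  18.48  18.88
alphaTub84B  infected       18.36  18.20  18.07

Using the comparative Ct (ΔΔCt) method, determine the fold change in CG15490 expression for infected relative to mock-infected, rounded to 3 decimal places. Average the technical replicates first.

17.268

Mean Ct: CG15490 mock-infected 26.120; CG15490 infected 21.460; alphaTub84B mock-infected 18.760; alphaTub84B infected 18.210
ΔCt(mock-infected) = 26.120 − 18.760 = 7.360
ΔCt(infected) = 21.460 − 18.210 = 3.250
ΔΔCt = 3.250 − 7.360 = -4.110
Fold change = 2^(−(-4.110)) = 2^4.110 = 17.2677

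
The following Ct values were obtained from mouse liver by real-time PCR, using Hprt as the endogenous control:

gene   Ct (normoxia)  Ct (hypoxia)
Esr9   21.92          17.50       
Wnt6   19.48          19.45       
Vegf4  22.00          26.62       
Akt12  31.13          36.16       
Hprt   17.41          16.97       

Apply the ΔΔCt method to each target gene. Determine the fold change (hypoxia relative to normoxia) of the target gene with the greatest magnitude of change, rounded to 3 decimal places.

Esr9: ΔΔCt = (17.50−16.97) − (21.92−17.41) = 0.53 − 4.51 = -3.98; fold change = 2^3.98 = 15.780
Wnt6: ΔΔCt = (19.45−16.97) − (19.48−17.41) = 2.48 − 2.07 = 0.41; fold change = 2^-0.41 = 0.753
Vegf4: ΔΔCt = (26.62−16.97) − (22.00−17.41) = 9.65 − 4.59 = 5.06; fold change = 2^-5.06 = 0.030
Akt12: ΔΔCt = (36.16−16.97) − (31.13−17.41) = 19.19 − 13.72 = 5.47; fold change = 2^-5.47 = 0.023
Akt12 has the largest |ΔΔCt| = 5.47.

0.023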